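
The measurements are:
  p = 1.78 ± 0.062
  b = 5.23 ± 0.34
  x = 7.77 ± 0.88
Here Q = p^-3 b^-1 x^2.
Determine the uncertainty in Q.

For a monomial Q ∝ p^-3, b^-1, x^2, fractional errors add in quadrature:
  (-3·δp/p)² = (-3×0.0348)² = 0.0109;  (-1·δb/b)² = (-1×0.0650)² = 0.00423;  (2·δx/x)² = (2×0.113)² = 0.0513
δQ/Q = √(0.0665) = 0.258
Q = 2.05, so δQ = 0.258 × 2.05 = 0.528.

0.528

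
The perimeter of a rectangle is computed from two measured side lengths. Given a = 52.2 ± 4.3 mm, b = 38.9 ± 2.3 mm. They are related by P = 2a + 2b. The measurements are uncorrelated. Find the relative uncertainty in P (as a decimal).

0.0535

Sums and differences: (δP)² = Σ (cᵢ δxᵢ)².
  (2·δa)² = 74.0;  (2·δb)² = 21.2
δP = √(95.1) = 9.75 mm
P = 182 mm, so δP/P = 9.75/182 = 0.0535.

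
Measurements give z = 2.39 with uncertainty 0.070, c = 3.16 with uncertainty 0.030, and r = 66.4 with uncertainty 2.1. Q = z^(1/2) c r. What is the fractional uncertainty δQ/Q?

0.0361

Relative error in a monomial: (δQ/Q)² = Σ (nᵢ · δxᵢ/xᵢ)².
  (½·δz/z)² = (0.5×0.0293)² = 0.000214;  (1·δc/c)² = (1×0.00949)² = 9.01e-05;  (1·δr/r)² = (1×0.0316)² = 0.00100
δQ/Q = √(0.00130) = 0.0361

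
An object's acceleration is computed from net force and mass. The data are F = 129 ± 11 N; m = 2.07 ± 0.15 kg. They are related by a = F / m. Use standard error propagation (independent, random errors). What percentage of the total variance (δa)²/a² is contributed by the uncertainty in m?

41.9%

(δa/a)² = (1·δF/F)² + (-1·δm/m)²
  F term: (1×0.0853)² = 0.00727
  m term: (-1×0.0725)² = 0.00525
Total = 0.0125. Share from m = 0.00525/0.0125 = 0.419.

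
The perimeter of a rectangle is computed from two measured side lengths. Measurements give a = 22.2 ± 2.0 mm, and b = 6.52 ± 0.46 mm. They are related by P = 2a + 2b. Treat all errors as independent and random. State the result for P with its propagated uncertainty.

57.4 ± 4.10 mm

P is a linear combination, so absolute uncertainties add in quadrature:
  (2·δa)² = 16.0;  (2·δb)² = 0.846
δP = √(16.8) = 4.10 mm
P = 57.4 mm.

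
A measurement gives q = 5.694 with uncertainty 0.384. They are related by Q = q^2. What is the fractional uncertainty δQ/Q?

Q ∝ q^2, so δQ/Q = |2| · δq/q = 2 × 0.0674 = 0.135.

0.135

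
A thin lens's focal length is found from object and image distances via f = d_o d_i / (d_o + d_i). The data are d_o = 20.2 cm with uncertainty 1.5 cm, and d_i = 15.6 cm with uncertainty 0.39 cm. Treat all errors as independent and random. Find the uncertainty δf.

0.311 cm

∂f/∂d_o = (d_i/(d_o+d_i))² = 0.190;  ∂f/∂d_i = (d_o/(d_o+d_i))² = 0.318
δf = √((∂f/∂d_o · δd_o)² + (∂f/∂d_i · δd_i)²) = √(0.0811 + 0.0154) = 0.311 cm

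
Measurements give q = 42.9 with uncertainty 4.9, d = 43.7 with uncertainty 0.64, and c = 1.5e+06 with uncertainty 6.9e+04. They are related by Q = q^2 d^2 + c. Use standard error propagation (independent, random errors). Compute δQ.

8.12e+05

Let p = q^2·d^2 = 3.51e+06. δp/p = √((2·δq/q)² + (2·δd/d)²) = √(0.0522 + 0.000858) = 0.230, so δp = 8.09e+05.
Q = p + c: δQ = √(δp² + δc²) = √(6.55e+11 + 4.76e+09) = 8.12e+05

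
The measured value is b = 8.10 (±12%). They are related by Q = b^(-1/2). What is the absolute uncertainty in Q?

0.0211

Q ∝ b^(-1/2), so δQ/Q = |−½| · δb/b = 0.5 × 0.120 = 0.0600.
Q = 0.351, so δQ = 0.0600 × 0.351 = 0.0211.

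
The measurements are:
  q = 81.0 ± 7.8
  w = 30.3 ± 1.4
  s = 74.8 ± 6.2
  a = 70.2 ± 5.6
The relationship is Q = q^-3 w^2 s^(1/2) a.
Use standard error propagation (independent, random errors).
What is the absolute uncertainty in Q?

Products/powers → add relative errors in quadrature, weighted by exponent:
  (-3·δq/q)² = (-3×0.0963)² = 0.0835;  (2·δw/w)² = (2×0.0462)² = 0.00854;  (½·δs/s)² = (0.5×0.0829)² = 0.00172;  (1·δa/a)² = (1×0.0798)² = 0.00636
δQ/Q = √(0.100) = 0.316
Q = 1.05, so δQ = 0.316 × 1.05 = 0.332.

0.332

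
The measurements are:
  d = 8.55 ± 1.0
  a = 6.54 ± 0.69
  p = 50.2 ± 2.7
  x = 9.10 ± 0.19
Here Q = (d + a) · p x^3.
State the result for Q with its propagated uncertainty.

Let u = d + a = 15.1. δu = √(δd² + δa²) = √(1.00 + 0.476) = 1.21, so δu/u = 0.0805.
Q is then a monomial in u, p, x:
δQ/Q = √((δu/u)² + (1·δp/p)² + (3·δx/x)²) = √(0.00648 + 0.00289 + 0.00392) = 0.115
Q = 5.71e+05, so δQ = 0.115 × 5.71e+05 = 65800.

(5.71 ± 0.658) × 10^5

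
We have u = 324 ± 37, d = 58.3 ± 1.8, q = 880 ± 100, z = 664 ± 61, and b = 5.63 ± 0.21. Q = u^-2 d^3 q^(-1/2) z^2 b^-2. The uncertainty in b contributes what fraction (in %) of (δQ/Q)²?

5.39%

(δQ/Q)² = (-2·δu/u)² + (3·δd/d)² + (−½·δq/q)² + (2·δz/z)² + (-2·δb/b)²
  u term: (-2×0.114)² = 0.0522
  d term: (3×0.0309)² = 0.00858
  q term: (-0.5×0.114)² = 0.00323
  z term: (2×0.0919)² = 0.0338
  b term: (-2×0.0373)² = 0.00557
Total = 0.103. Share from b = 0.00557/0.103 = 0.0539.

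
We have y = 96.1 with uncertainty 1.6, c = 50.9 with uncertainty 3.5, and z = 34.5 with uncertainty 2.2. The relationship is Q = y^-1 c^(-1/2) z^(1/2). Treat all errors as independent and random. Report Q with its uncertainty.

0.00857 ± 0.000426

Products/powers → add relative errors in quadrature, weighted by exponent:
  (-1·δy/y)² = (-1×0.0166)² = 0.000277;  (−½·δc/c)² = (-0.5×0.0688)² = 0.00118;  (½·δz/z)² = (0.5×0.0638)² = 0.00102
δQ/Q = √(0.00248) = 0.0498
Q = 0.00857, so δQ = 0.0498 × 0.00857 = 0.000426.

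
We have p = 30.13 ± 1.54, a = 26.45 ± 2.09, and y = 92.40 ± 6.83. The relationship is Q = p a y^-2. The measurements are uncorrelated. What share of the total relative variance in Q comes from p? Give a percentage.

(δQ/Q)² = (1·δp/p)² + (1·δa/a)² + (-2·δy/y)²
  p term: (1×0.0511)² = 0.00261
  a term: (1×0.0790)² = 0.00624
  y term: (-2×0.0739)² = 0.0219
Total = 0.0307. Share from p = 0.00261/0.0307 = 0.0851.

8.51%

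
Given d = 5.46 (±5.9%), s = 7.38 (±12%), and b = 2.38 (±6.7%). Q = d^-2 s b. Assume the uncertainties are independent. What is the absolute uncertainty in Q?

0.107

Products/powers → add relative errors in quadrature, weighted by exponent:
  (-2·δd/d)² = (-2×0.0590)² = 0.0139;  (1·δs/s)² = (1×0.120)² = 0.0144;  (1·δb/b)² = (1×0.0670)² = 0.00449
δQ/Q = √(0.0328) = 0.181
Q = 0.589, so δQ = 0.181 × 0.589 = 0.107.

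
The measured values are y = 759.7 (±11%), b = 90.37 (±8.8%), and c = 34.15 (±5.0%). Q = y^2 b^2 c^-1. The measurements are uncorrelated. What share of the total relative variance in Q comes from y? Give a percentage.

(δQ/Q)² = (2·δy/y)² + (2·δb/b)² + (-1·δc/c)²
  y term: (2×0.110)² = 0.0484
  b term: (2×0.0880)² = 0.0310
  c term: (-1×0.0500)² = 0.00250
Total = 0.0819. Share from y = 0.0484/0.0819 = 0.591.

59.1%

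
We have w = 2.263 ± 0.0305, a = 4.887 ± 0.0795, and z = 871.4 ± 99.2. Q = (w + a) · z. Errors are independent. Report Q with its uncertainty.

Let u = w + a = 7.150. δu = √(δw² + δa²) = √(0.000930 + 0.00632) = 0.0851, so δu/u = 0.0119.
Q is then a monomial in u, z:
δQ/Q = √((δu/u)² + (1·δz/z)²) = √(0.000142 + 0.0130) = 0.114
Q = 6231, so δQ = 0.114 × 6231 = 713.

6231 ± 713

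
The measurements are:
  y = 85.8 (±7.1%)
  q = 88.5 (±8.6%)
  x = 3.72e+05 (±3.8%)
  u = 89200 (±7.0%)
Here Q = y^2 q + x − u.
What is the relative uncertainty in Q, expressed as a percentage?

Let p = y^2·q = 6.52e+05. δp/p = √((2·δy/y)² + (1·δq/q)²) = √(0.0202 + 0.00740) = 0.166, so δp = 1.08e+05.
Q = p + x − u: δQ = √(δp² + δx² + δu²) = √(1.17e+10 + 2e+08 + 3.9e+07) = 1.09e+05
Q = 9.34e+05, so δQ/Q = 1.09e+05/9.34e+05 = 0.117.

11.7%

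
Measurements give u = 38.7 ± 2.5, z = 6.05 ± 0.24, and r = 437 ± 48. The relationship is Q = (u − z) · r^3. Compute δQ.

Let w = u − z = 32.7. δw = √(δu² + δz²) = √(6.25 + 0.0576) = 2.51, so δw/w = 0.0769.
Q is then a monomial in w, r:
δQ/Q = √((δw/w)² + (3·δr/r)²) = √(0.00592 + 0.109) = 0.338
Q = 2.72e+09, so δQ = 0.338 × 2.72e+09 = 9.22e+08.

9.22e+08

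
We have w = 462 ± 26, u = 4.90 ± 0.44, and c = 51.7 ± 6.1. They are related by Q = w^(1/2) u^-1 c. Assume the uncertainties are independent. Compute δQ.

34.2

For a monomial Q ∝ w^(1/2), u^-1, c, fractional errors add in quadrature:
  (½·δw/w)² = (0.5×0.0563)² = 0.000792;  (-1·δu/u)² = (-1×0.0898)² = 0.00806;  (1·δc/c)² = (1×0.118)² = 0.0139
δQ/Q = √(0.0228) = 0.151
Q = 227, so δQ = 0.151 × 227 = 34.2.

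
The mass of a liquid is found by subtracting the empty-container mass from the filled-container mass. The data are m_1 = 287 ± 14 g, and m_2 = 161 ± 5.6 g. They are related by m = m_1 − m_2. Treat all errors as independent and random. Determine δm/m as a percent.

Absolute uncertainties add in quadrature for a linear combination:
  (δm_1)² = 196;  (δm_2)² = 31.4
δm = √(227) = 15.1 g
m = 126 g, so δm/m = 15.1/126 = 0.120.

12.0%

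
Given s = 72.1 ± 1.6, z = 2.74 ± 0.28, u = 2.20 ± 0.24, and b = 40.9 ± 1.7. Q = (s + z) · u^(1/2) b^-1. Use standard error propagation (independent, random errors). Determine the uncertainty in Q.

0.195

Let w = s + z = 74.8. δw = √(δs² + δz²) = √(2.56 + 0.0784) = 1.62, so δw/w = 0.0217.
Q is then a monomial in w, u, b:
δQ/Q = √((δw/w)² + (½·δu/u)² + (-1·δb/b)²) = √(0.000471 + 0.00298 + 0.00173) = 0.0719
Q = 2.71, so δQ = 0.0719 × 2.71 = 0.195.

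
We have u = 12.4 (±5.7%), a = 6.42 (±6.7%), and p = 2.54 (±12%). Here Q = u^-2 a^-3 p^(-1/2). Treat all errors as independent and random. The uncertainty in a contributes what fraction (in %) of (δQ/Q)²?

70.9%

(δQ/Q)² = (-2·δu/u)² + (-3·δa/a)² + (−½·δp/p)²
  u term: (-2×0.0570)² = 0.0130
  a term: (-3×0.0670)² = 0.0404
  p term: (-0.5×0.120)² = 0.00360
Total = 0.0570. Share from a = 0.0404/0.0570 = 0.709.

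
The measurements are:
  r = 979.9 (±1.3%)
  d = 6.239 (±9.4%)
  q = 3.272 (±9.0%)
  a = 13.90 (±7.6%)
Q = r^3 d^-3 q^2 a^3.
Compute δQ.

4.53e+10

Relative error in a monomial: (δQ/Q)² = Σ (nᵢ · δxᵢ/xᵢ)².
  (3·δr/r)² = (3×0.0130)² = 0.00152;  (-3·δd/d)² = (-3×0.0940)² = 0.0795;  (2·δq/q)² = (2×0.0900)² = 0.0324;  (3·δa/a)² = (3×0.0760)² = 0.0520
δQ/Q = √(0.165) = 0.407
Q = 1.114e+11, so δQ = 0.407 × 1.114e+11 = 4.53e+10.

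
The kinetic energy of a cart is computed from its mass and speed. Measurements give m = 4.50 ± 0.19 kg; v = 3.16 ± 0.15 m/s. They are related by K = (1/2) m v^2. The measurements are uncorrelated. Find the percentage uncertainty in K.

10.4%

K is a product of powers, so relative uncertainties combine in quadrature:
  (1·δm/m)² = (1×0.0422)² = 0.00178;  (2·δv/v)² = (2×0.0475)² = 0.00901
δK/K = √(0.0108) = 0.104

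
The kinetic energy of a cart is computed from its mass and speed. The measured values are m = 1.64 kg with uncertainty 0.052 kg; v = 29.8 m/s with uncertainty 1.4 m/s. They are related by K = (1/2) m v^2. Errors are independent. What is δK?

Each factor contributes (exponent × relative error)² to (δK/K)²:
  (1·δm/m)² = (1×0.0317)² = 0.00101;  (2·δv/v)² = (2×0.0470)² = 0.00883
δK/K = √(0.00983) = 0.0992
K = 728 J, so δK = 0.0992 × 728 = 72.2 J.

72.2 J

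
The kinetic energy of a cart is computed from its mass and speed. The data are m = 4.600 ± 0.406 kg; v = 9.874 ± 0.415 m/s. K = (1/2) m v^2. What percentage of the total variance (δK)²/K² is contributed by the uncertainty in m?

(δK/K)² = (1·δm/m)² + (2·δv/v)²
  m term: (1×0.0883)² = 0.00779
  v term: (2×0.0420)² = 0.00707
Total = 0.0149. Share from m = 0.00779/0.0149 = 0.524.

52.4%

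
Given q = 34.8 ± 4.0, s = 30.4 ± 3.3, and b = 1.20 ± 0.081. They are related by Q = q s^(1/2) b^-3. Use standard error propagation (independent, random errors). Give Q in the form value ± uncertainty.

Since Q is a product/quotient, work with relative uncertainties:
  (1·δq/q)² = (1×0.115)² = 0.0132;  (½·δs/s)² = (0.5×0.109)² = 0.00295;  (-3·δb/b)² = (-3×0.0675)² = 0.0410
δQ/Q = √(0.0572) = 0.239
Q = 111, so δQ = 0.239 × 111 = 26.5.

111 ± 26.5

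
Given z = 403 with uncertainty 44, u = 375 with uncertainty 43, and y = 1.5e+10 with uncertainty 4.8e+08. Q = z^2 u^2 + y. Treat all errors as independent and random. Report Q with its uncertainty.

Let p = z^2·u^2 = 2.28e+10. δp/p = √((2·δz/z)² + (2·δu/u)²) = √(0.0477 + 0.0526) = 0.317, so δp = 7.23e+09.
Q = p + y: δQ = √(δp² + δy²) = √(5.23e+19 + 2.3e+17) = 7.25e+09
Q = 3.78e+10.

(3.78 ± 0.725) × 10^10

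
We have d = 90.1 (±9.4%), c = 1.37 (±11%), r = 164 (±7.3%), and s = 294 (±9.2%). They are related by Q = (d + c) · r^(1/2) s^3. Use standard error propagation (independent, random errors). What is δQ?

8.73e+09

Let u = d + c = 91.5. δu = √(δd² + δc²) = √(71.7 + 0.0227) = 8.47, so δu/u = 0.0926.
Q is then a monomial in u, r, s:
δQ/Q = √((δu/u)² + (½·δr/r)² + (3·δs/s)²) = √(0.00858 + 0.00133 + 0.0762) = 0.293
Q = 2.98e+10, so δQ = 0.293 × 2.98e+10 = 8.73e+09.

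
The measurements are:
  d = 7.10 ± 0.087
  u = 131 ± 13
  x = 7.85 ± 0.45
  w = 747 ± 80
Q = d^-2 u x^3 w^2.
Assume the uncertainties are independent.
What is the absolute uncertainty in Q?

2.06e+08

For a monomial Q ∝ d^-2, u, x^3, w^2, fractional errors add in quadrature:
  (-2·δd/d)² = (-2×0.0123)² = 0.000601;  (1·δu/u)² = (1×0.0992)² = 0.00985;  (3·δx/x)² = (3×0.0573)² = 0.0296;  (2·δw/w)² = (2×0.107)² = 0.0459
δQ/Q = √(0.0859) = 0.293
Q = 7.01e+08, so δQ = 0.293 × 7.01e+08 = 2.06e+08.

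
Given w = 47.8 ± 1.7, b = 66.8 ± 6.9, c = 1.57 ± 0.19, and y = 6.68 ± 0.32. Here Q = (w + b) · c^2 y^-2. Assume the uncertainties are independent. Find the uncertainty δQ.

Let u = w + b = 115. δu = √(δw² + δb²) = √(2.89 + 47.6) = 7.11, so δu/u = 0.0620.
Q is then a monomial in u, c, y:
δQ/Q = √((δu/u)² + (2·δc/c)² + (-2·δy/y)²) = √(0.00385 + 0.0586 + 0.00918) = 0.268
Q = 6.33, so δQ = 0.268 × 6.33 = 1.69.

1.69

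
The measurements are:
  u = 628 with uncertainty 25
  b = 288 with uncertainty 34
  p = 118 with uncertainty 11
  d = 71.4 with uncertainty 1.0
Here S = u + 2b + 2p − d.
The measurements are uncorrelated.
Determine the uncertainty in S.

75.7

S is a linear combination, so absolute uncertainties add in quadrature:
  (δu)² = 625;  (2·δb)² = 4620;  (2·δp)² = 484;  (δd)² = 1.00
δS = √(5730) = 75.7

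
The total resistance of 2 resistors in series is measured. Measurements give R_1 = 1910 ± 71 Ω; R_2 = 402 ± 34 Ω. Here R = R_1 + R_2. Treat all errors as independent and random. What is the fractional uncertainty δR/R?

Sums and differences: (δR)² = Σ (cᵢ δxᵢ)².
  (δR_1)² = 5040;  (δR_2)² = 1160
δR = √(6200) = 78.7 Ω
R = 2310 Ω, so δR/R = 78.7/2310 = 0.0340.

0.0340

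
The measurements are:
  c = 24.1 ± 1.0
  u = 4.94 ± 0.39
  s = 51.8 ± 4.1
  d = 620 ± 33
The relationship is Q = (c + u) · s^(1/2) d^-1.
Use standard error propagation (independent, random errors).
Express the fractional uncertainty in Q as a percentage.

7.59%

Let w = c + u = 29.0. δw = √(δc² + δu²) = √(1.00 + 0.152) = 1.07, so δw/w = 0.0370.
Q is then a monomial in w, s, d:
δQ/Q = √((δw/w)² + (½·δs/s)² + (-1·δd/d)²) = √(0.00137 + 0.00157 + 0.00283) = 0.0759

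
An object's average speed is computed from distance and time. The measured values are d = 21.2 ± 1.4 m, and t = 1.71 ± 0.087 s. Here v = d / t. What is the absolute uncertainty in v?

1.03 m/s

Since v is a product/quotient, work with relative uncertainties:
  (1·δd/d)² = (1×0.0660)² = 0.00436;  (-1·δt/t)² = (-1×0.0509)² = 0.00259
δv/v = √(0.00695) = 0.0834
v = 12.4 m/s, so δv = 0.0834 × 12.4 = 1.03 m/s.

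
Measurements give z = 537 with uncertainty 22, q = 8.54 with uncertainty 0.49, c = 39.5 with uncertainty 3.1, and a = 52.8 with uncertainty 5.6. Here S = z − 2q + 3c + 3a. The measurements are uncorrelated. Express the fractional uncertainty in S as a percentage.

3.67%

For a sum/difference, combine absolute errors in quadrature:
  (δz)² = 484;  (2·δq)² = 0.960;  (3·δc)² = 86.5;  (3·δa)² = 282
δS = √(854) = 29.2
S = 797, so δS/S = 29.2/797 = 0.0367.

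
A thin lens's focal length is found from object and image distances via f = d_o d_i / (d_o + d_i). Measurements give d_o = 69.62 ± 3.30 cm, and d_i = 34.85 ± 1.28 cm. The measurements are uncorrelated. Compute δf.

0.677 cm

∂f/∂d_o = (d_i/(d_o+d_i))² = 0.111;  ∂f/∂d_i = (d_o/(d_o+d_i))² = 0.444
δf = √((∂f/∂d_o · δd_o)² + (∂f/∂d_i · δd_i)²) = √(0.135 + 0.323) = 0.677 cm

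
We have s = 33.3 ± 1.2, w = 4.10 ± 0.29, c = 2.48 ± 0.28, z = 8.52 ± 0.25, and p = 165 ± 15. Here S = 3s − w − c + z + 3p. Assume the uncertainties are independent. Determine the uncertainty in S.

For a sum/difference, combine absolute errors in quadrature:
  (3·δs)² = 13.0;  (δw)² = 0.0841;  (δc)² = 0.0784;  (δz)² = 0.0625;  (3·δp)² = 2020
δS = √(2040) = 45.1

45.1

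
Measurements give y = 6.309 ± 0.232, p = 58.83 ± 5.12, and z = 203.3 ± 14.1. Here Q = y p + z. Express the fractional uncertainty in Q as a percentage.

Let w = y·p = 371.2. δw/w = √((1·δy/y)² + (1·δp/p)²) = √(0.00135 + 0.00757) = 0.0945, so δw = 35.1.
Q = w + z: δQ = √(δw² + δz²) = √(1230 + 199) = 37.8
Q = 574.5, so δQ/Q = 37.8/574.5 = 0.0658.

6.58%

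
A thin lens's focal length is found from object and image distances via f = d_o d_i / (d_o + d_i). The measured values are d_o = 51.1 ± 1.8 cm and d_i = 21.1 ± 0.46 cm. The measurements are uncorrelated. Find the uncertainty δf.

∂f/∂d_o = (d_i/(d_o+d_i))² = 0.0854;  ∂f/∂d_i = (d_o/(d_o+d_i))² = 0.501
δf = √((∂f/∂d_o · δd_o)² + (∂f/∂d_i · δd_i)²) = √(0.0236 + 0.0531) = 0.277 cm

0.277 cm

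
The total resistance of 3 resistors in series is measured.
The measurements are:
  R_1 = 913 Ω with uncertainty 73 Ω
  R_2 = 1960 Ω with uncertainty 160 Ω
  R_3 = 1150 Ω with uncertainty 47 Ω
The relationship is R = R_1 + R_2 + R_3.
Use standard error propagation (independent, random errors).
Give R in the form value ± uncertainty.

4020 ± 182 Ω

For a sum/difference, combine absolute errors in quadrature:
  (δR_1)² = 5330;  (δR_2)² = 25600;  (δR_3)² = 2210
δR = √(33100) = 182 Ω
R = 4020 Ω.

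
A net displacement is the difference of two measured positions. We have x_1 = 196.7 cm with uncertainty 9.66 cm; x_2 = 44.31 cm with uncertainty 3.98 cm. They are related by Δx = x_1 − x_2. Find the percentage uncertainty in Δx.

Each term contributes (cᵢ δxᵢ)² to (δΔx)²:
  (δx_1)² = 93.3;  (δx_2)² = 15.8
δΔx = √(109) = 10.4 cm
Δx = 152.4 cm, so δΔx/Δx = 10.4/152.4 = 0.0686.

6.86%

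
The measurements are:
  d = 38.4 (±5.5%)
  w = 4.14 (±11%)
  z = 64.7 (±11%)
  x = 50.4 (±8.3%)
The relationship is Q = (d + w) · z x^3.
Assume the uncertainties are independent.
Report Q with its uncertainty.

Let u = d + w = 42.5. δu = √(δd² + δw²) = √(4.46 + 0.207) = 2.16, so δu/u = 0.0508.
Q is then a monomial in u, z, x:
δQ/Q = √((δu/u)² + (1·δz/z)² + (3·δx/x)²) = √(0.00258 + 0.0121 + 0.0620) = 0.277
Q = 3.52e+08, so δQ = 0.277 × 3.52e+08 = 9.76e+07.

(3.52 ± 0.976) × 10^8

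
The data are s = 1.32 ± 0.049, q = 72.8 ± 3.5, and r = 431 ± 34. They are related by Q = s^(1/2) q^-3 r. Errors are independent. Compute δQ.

Q is a product of powers, so relative uncertainties combine in quadrature:
  (½·δs/s)² = (0.5×0.0371)² = 0.000344;  (-3·δq/q)² = (-3×0.0481)² = 0.0208;  (1·δr/r)² = (1×0.0789)² = 0.00622
δQ/Q = √(0.0274) = 0.165
Q = 0.00128, so δQ = 0.165 × 0.00128 = 0.000212.

0.000212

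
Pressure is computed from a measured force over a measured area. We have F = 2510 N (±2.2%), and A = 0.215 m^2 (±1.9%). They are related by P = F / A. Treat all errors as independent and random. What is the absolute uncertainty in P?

339 Pa

Products/powers → add relative errors in quadrature, weighted by exponent:
  (1·δF/F)² = (1×0.0220)² = 0.000484;  (-1·δA/A)² = (-1×0.0190)² = 0.000361
δP/P = √(0.000845) = 0.0291
P = 11700 Pa, so δP = 0.0291 × 11700 = 339 Pa.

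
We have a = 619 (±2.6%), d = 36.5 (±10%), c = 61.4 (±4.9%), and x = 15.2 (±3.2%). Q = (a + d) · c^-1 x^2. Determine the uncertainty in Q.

208

Let u = a + d = 656. δu = √(δa² + δd²) = √(259 + 13.3) = 16.5, so δu/u = 0.0252.
Q is then a monomial in u, c, x:
δQ/Q = √((δu/u)² + (-1·δc/c)² + (2·δx/x)²) = √(0.000634 + 0.00240 + 0.00410) = 0.0844
Q = 2470, so δQ = 0.0844 × 2470 = 208.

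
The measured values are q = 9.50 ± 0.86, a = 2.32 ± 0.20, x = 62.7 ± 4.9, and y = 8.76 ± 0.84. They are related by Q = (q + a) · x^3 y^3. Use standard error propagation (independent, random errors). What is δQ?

7.41e+08

Let u = q + a = 11.8. δu = √(δq² + δa²) = √(0.740 + 0.0400) = 0.883, so δu/u = 0.0747.
Q is then a monomial in u, x, y:
δQ/Q = √((δu/u)² + (3·δx/x)² + (3·δy/y)²) = √(0.00558 + 0.0550 + 0.0828) = 0.379
Q = 1.96e+09, so δQ = 0.379 × 1.96e+09 = 7.41e+08.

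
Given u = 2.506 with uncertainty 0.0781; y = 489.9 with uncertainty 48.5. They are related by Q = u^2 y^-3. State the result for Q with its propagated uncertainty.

(5.341 ± 1.62) × 10^-8

Each factor contributes (exponent × relative error)² to (δQ/Q)²:
  (2·δu/u)² = (2×0.0312)² = 0.00389;  (-3·δy/y)² = (-3×0.0990)² = 0.0882
δQ/Q = √(0.0921) = 0.303
Q = 5.341e-08, so δQ = 0.303 × 5.341e-08 = 1.62e-08.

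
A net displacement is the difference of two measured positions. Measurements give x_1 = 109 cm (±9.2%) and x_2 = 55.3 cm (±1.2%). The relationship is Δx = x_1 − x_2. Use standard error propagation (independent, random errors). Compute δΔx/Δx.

Δx is a linear combination, so absolute uncertainties add in quadrature:
  (δx_1)² = 101;  (δx_2)² = 0.440
δΔx = √(101) = 10.0 cm
Δx = 53.7 cm, so δΔx/Δx = 10.0/53.7 = 0.187.

0.187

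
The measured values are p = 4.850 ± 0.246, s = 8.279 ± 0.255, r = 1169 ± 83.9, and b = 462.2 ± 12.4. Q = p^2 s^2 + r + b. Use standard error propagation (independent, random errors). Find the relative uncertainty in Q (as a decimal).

Let w = p^2·s^2 = 1612. δw/w = √((2·δp/p)² + (2·δs/s)²) = √(0.0103 + 0.00379) = 0.119, so δw = 191.
Q = w + r + b: δQ = √(δw² + δr² + δb²) = √(36600 + 7040 + 154) = 209
Q = 3243, so δQ/Q = 209/3243 = 0.0645.

0.0645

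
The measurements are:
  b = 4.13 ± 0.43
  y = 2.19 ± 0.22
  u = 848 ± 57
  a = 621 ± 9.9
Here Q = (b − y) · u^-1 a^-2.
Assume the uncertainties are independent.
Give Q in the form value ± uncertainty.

Let w = b − y = 1.94. δw = √(δb² + δy²) = √(0.185 + 0.0484) = 0.483, so δw/w = 0.249.
Q is then a monomial in w, u, a:
δQ/Q = √((δw/w)² + (-1·δu/u)² + (-2·δa/a)²) = √(0.0620 + 0.00452 + 0.00102) = 0.260
Q = 5.93e-09, so δQ = 0.260 × 5.93e-09 = 1.54e-09.

(5.93 ± 1.54) × 10^-9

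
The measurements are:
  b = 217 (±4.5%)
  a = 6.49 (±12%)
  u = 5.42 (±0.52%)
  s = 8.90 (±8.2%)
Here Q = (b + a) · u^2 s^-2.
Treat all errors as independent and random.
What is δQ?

14.1

Let w = b + a = 223. δw = √(δb² + δa²) = √(95.4 + 0.607) = 9.80, so δw/w = 0.0438.
Q is then a monomial in w, u, s:
δQ/Q = √((δw/w)² + (2·δu/u)² + (-2·δs/s)²) = √(0.00192 + 0.000108 + 0.0269) = 0.170
Q = 82.9, so δQ = 0.170 × 82.9 = 14.1.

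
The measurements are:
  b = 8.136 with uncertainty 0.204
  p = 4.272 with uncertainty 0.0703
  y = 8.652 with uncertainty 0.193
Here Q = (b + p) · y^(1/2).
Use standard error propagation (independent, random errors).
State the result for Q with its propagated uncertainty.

36.50 ± 0.754

Let u = b + p = 12.41. δu = √(δb² + δp²) = √(0.0416 + 0.00494) = 0.216, so δu/u = 0.0174.
Q is then a monomial in u, y:
δQ/Q = √((δu/u)² + (½·δy/y)²) = √(0.000302 + 0.000124) = 0.0207
Q = 36.50, so δQ = 0.0207 × 36.50 = 0.754.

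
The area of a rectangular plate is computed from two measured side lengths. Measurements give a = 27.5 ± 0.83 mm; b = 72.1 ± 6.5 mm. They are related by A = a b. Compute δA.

189 mm^2

Since A is a product/quotient, work with relative uncertainties:
  (1·δa/a)² = (1×0.0302)² = 0.000911;  (1·δb/b)² = (1×0.0902)² = 0.00813
δA/A = √(0.00904) = 0.0951
A = 1980 mm^2, so δA = 0.0951 × 1980 = 189 mm^2.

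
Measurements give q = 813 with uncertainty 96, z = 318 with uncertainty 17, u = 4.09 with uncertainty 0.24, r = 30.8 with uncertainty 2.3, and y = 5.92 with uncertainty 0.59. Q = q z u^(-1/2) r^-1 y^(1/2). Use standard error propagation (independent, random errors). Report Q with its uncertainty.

Products/powers → add relative errors in quadrature, weighted by exponent:
  (1·δq/q)² = (1×0.118)² = 0.0139;  (1·δz/z)² = (1×0.0535)² = 0.00286;  (−½·δu/u)² = (-0.5×0.0587)² = 0.000861;  (-1·δr/r)² = (-1×0.0747)² = 0.00558;  (½·δy/y)² = (0.5×0.0997)² = 0.00248
δQ/Q = √(0.0257) = 0.160
Q = 10100, so δQ = 0.160 × 10100 = 1620.

10100 ± 1620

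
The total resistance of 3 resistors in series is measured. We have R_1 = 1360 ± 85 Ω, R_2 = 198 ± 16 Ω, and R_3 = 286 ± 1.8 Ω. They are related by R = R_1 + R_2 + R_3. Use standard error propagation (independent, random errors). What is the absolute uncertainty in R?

Each term contributes (cᵢ δxᵢ)² to (δR)²:
  (δR_1)² = 7220;  (δR_2)² = 256;  (δR_3)² = 3.24
δR = √(7480) = 86.5 Ω

86.5 Ω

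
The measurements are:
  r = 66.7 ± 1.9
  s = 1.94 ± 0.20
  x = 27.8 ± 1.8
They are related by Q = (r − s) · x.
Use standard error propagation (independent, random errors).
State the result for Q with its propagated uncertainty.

1800 ± 128

Let u = r − s = 64.8. δu = √(δr² + δs²) = √(3.61 + 0.0400) = 1.91, so δu/u = 0.0295.
Q is then a monomial in u, x:
δQ/Q = √((δu/u)² + (1·δx/x)²) = √(0.000870 + 0.00419) = 0.0712
Q = 1800, so δQ = 0.0712 × 1800 = 128.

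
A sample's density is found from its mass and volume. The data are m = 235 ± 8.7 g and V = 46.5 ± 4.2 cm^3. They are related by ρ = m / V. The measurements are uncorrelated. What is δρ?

0.493 g/cm^3

Products/powers → add relative errors in quadrature, weighted by exponent:
  (1·δm/m)² = (1×0.0370)² = 0.00137;  (-1·δV/V)² = (-1×0.0903)² = 0.00816
δρ/ρ = √(0.00953) = 0.0976
ρ = 5.05 g/cm^3, so δρ = 0.0976 × 5.05 = 0.493 g/cm^3.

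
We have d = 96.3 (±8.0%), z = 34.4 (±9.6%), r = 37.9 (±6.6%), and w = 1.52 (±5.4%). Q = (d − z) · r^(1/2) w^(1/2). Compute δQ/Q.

Let u = d − z = 61.9. δu = √(δd² + δz²) = √(59.4 + 10.9) = 8.38, so δu/u = 0.135.
Q is then a monomial in u, r, w:
δQ/Q = √((δu/u)² + (½·δr/r)² + (½·δw/w)²) = √(0.0183 + 0.00109 + 0.000729) = 0.142

0.142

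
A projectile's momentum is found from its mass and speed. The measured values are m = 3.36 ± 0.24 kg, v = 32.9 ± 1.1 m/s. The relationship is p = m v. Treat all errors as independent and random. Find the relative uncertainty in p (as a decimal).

0.0789

p is a product of powers, so relative uncertainties combine in quadrature:
  (1·δm/m)² = (1×0.0714)² = 0.00510;  (1·δv/v)² = (1×0.0334)² = 0.00112
δp/p = √(0.00622) = 0.0789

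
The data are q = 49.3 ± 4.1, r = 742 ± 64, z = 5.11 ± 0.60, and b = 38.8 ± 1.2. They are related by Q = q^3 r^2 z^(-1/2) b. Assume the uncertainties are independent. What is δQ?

3.52e+11

For a monomial Q ∝ q^3, r^2, z^(-1/2), b, fractional errors add in quadrature:
  (3·δq/q)² = (3×0.0832)² = 0.0622;  (2·δr/r)² = (2×0.0863)² = 0.0298;  (−½·δz/z)² = (-0.5×0.117)² = 0.00345;  (1·δb/b)² = (1×0.0309)² = 0.000957
δQ/Q = √(0.0964) = 0.310
Q = 1.13e+12, so δQ = 0.310 × 1.13e+12 = 3.52e+11.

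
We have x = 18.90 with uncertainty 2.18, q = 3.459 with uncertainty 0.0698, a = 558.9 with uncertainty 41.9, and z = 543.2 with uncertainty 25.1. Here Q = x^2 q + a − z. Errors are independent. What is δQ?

Let p = x^2·q = 1236. δp/p = √((2·δx/x)² + (1·δq/q)²) = √(0.0532 + 0.000407) = 0.232, so δp = 286.
Q = p + a − z: δQ = √(δp² + δa² + δz²) = √(81900 + 1760 + 630) = 290

290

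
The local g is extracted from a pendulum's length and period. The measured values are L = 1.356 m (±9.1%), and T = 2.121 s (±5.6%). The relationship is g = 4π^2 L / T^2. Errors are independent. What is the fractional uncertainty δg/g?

Relative error in a monomial: (δg/g)² = Σ (nᵢ · δxᵢ/xᵢ)².
  (1·δL/L)² = (1×0.0910)² = 0.00828;  (-2·δT/T)² = (-2×0.0560)² = 0.0125
δg/g = √(0.0208) = 0.144

0.144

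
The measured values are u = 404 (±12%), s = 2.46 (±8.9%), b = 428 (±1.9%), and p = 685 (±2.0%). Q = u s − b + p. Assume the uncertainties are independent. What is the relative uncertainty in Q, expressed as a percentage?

11.9%

Let w = u·s = 994. δw/w = √((1·δu/u)² + (1·δs/s)²) = √(0.0144 + 0.00792) = 0.149, so δw = 148.
Q = w − b + p: δQ = √(δw² + δb² + δp²) = √(22000 + 66.1 + 188) = 149
Q = 1250, so δQ/Q = 149/1250 = 0.119.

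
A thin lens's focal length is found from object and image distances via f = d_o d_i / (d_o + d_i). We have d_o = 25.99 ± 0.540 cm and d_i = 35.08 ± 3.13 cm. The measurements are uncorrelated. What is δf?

0.594 cm

∂f/∂d_o = (d_i/(d_o+d_i))² = 0.330;  ∂f/∂d_i = (d_o/(d_o+d_i))² = 0.181
δf = √((∂f/∂d_o · δd_o)² + (∂f/∂d_i · δd_i)²) = √(0.0317 + 0.321) = 0.594 cm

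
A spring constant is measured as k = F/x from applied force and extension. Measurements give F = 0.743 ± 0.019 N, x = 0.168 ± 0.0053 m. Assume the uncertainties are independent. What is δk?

0.180 N/m

For a monomial k ∝ F, x^-1, fractional errors add in quadrature:
  (1·δF/F)² = (1×0.0256)² = 0.000654;  (-1·δx/x)² = (-1×0.0315)² = 0.000995
δk/k = √(0.00165) = 0.0406
k = 4.42 N/m, so δk = 0.0406 × 4.42 = 0.180 N/m.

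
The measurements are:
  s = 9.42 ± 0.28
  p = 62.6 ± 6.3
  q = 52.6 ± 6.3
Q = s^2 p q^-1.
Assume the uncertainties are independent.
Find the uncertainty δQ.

17.7

Relative error in a monomial: (δQ/Q)² = Σ (nᵢ · δxᵢ/xᵢ)².
  (2·δs/s)² = (2×0.0297)² = 0.00353;  (1·δp/p)² = (1×0.101)² = 0.0101;  (-1·δq/q)² = (-1×0.120)² = 0.0143
δQ/Q = √(0.0280) = 0.167
Q = 106, so δQ = 0.167 × 106 = 17.7.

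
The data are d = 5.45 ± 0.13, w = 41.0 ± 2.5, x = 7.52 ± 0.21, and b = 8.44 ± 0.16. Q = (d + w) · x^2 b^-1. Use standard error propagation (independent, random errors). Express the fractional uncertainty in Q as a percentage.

7.99%

Let u = d + w = 46.5. δu = √(δd² + δw²) = √(0.0169 + 6.25) = 2.50, so δu/u = 0.0539.
Q is then a monomial in u, x, b:
δQ/Q = √((δu/u)² + (2·δx/x)² + (-1·δb/b)²) = √(0.00290 + 0.00312 + 0.000359) = 0.0799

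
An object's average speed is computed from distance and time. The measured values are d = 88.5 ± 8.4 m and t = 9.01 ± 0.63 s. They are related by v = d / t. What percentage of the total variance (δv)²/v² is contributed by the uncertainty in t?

(δv/v)² = (1·δd/d)² + (-1·δt/t)²
  d term: (1×0.0949)² = 0.00901
  t term: (-1×0.0699)² = 0.00489
Total = 0.0139. Share from t = 0.00489/0.0139 = 0.352.

35.2%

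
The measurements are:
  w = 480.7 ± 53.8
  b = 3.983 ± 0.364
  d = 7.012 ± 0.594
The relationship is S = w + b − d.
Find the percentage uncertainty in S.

11.3%

For a sum/difference, combine absolute errors in quadrature:
  (δw)² = 2890;  (δb)² = 0.132;  (δd)² = 0.353
δS = √(2890) = 53.8
S = 477.7, so δS/S = 53.8/477.7 = 0.113.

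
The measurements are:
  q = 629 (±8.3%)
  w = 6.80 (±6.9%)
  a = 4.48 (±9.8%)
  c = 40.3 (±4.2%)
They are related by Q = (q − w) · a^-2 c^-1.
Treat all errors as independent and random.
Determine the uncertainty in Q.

Let u = q − w = 622. δu = √(δq² + δw²) = √(2730 + 0.220) = 52.2, so δu/u = 0.0839.
Q is then a monomial in u, a, c:
δQ/Q = √((δu/u)² + (-2·δa/a)² + (-1·δc/c)²) = √(0.00704 + 0.0384 + 0.00176) = 0.217
Q = 0.769, so δQ = 0.217 × 0.769 = 0.167.

0.167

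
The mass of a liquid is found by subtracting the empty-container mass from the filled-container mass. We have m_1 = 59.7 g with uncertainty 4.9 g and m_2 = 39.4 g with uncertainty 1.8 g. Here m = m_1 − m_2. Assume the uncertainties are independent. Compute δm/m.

0.257

For a sum/difference, combine absolute errors in quadrature:
  (δm_1)² = 24.0;  (δm_2)² = 3.24
δm = √(27.3) = 5.22 g
m = 20.3 g, so δm/m = 5.22/20.3 = 0.257.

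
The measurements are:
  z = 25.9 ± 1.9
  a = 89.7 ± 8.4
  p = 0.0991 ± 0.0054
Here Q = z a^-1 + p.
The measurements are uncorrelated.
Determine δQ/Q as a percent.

8.97%

Let w = z·a^-1 = 0.289. δw/w = √((1·δz/z)² + (-1·δa/a)²) = √(0.00538 + 0.00877) = 0.119, so δw = 0.0343.
Q = w + p: δQ = √(δw² + δp²) = √(0.00118 + 2.92e-05) = 0.0348
Q = 0.388, so δQ/Q = 0.0348/0.388 = 0.0897.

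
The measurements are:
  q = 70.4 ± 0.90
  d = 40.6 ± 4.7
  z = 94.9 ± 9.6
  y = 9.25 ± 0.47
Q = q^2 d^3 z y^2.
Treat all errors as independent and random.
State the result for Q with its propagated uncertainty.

(2.69 ± 1.01) × 10^12

Q is a product of powers, so relative uncertainties combine in quadrature:
  (2·δq/q)² = (2×0.0128)² = 0.000654;  (3·δd/d)² = (3×0.116)² = 0.121;  (1·δz/z)² = (1×0.101)² = 0.0102;  (2·δy/y)² = (2×0.0508)² = 0.0103
δQ/Q = √(0.142) = 0.377
Q = 2.69e+12, so δQ = 0.377 × 2.69e+12 = 1.01e+12.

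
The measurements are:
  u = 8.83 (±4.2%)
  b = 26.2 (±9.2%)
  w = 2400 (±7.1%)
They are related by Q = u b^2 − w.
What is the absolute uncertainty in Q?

Let p = u·b^2 = 6060. δp/p = √((1·δu/u)² + (2·δb/b)²) = √(0.00176 + 0.0339) = 0.189, so δp = 1140.
Q = p − w: δQ = √(δp² + δw²) = √(1.31e+06 + 29000) = 1160

1160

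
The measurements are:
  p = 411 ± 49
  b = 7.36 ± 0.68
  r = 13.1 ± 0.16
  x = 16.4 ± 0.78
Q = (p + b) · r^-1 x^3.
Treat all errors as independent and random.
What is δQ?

Let u = p + b = 418. δu = √(δp² + δb²) = √(2400 + 0.462) = 49.0, so δu/u = 0.117.
Q is then a monomial in u, r, x:
δQ/Q = √((δu/u)² + (-1·δr/r)² + (3·δx/x)²) = √(0.0137 + 0.000149 + 0.0204) = 0.185
Q = 1.41e+05, so δQ = 0.185 × 1.41e+05 = 26100.

26100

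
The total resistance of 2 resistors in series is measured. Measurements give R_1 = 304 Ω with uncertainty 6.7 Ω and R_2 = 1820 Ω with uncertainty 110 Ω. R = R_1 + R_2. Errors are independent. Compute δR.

For a sum/difference, combine absolute errors in quadrature:
  (δR_1)² = 44.9;  (δR_2)² = 12100
δR = √(12100) = 110 Ω

110 Ω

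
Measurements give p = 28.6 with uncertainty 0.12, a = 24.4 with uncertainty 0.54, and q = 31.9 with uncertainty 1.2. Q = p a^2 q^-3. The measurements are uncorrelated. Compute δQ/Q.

Since Q is a product/quotient, work with relative uncertainties:
  (1·δp/p)² = (1×0.00420)² = 1.76e-05;  (2·δa/a)² = (2×0.0221)² = 0.00196;  (-3·δq/q)² = (-3×0.0376)² = 0.0127
δQ/Q = √(0.0147) = 0.121

0.121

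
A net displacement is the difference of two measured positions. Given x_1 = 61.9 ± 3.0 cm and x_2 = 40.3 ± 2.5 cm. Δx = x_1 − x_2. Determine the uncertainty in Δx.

Absolute uncertainties add in quadrature for a linear combination:
  (δx_1)² = 9.00;  (δx_2)² = 6.25
δΔx = √(15.2) = 3.91 cm

3.91 cm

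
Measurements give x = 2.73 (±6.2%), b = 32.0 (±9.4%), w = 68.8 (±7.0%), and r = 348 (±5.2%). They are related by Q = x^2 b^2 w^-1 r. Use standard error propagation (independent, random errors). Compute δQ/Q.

Q is a product of powers, so relative uncertainties combine in quadrature:
  (2·δx/x)² = (2×0.0620)² = 0.0154;  (2·δb/b)² = (2×0.0940)² = 0.0353;  (-1·δw/w)² = (-1×0.0700)² = 0.00490;  (1·δr/r)² = (1×0.0520)² = 0.00270
δQ/Q = √(0.0583) = 0.242

0.242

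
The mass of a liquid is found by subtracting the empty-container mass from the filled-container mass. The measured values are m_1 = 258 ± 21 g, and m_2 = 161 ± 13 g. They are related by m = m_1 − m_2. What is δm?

Each term contributes (cᵢ δxᵢ)² to (δm)²:
  (δm_1)² = 441;  (δm_2)² = 169
δm = √(610) = 24.7 g

24.7 g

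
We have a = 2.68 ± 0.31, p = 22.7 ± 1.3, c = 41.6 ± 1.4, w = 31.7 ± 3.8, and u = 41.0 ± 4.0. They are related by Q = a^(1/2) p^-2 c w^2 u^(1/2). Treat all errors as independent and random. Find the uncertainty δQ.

Q is a product of powers, so relative uncertainties combine in quadrature:
  (½·δa/a)² = (0.5×0.116)² = 0.00334;  (-2·δp/p)² = (-2×0.0573)² = 0.0131;  (1·δc/c)² = (1×0.0337)² = 0.00113;  (2·δw/w)² = (2×0.120)² = 0.0575;  (½·δu/u)² = (0.5×0.0976)² = 0.00238
δQ/Q = √(0.0775) = 0.278
Q = 850, so δQ = 0.278 × 850 = 237.

237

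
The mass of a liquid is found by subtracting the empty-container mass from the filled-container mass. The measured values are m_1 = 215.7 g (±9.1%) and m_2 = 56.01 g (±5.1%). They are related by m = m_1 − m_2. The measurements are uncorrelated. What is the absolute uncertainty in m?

Each term contributes (cᵢ δxᵢ)² to (δm)²:
  (δm_1)² = 385;  (δm_2)² = 8.16
δm = √(393) = 19.8 g

19.8 g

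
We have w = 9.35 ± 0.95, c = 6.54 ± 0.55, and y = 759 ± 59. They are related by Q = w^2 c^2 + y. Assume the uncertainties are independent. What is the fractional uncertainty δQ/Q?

0.220

Let p = w^2·c^2 = 3740. δp/p = √((2·δw/w)² + (2·δc/c)²) = √(0.0413 + 0.0283) = 0.264, so δp = 986.
Q = p + y: δQ = √(δp² + δy²) = √(9.73e+05 + 3480) = 988
Q = 4500, so δQ/Q = 988/4500 = 0.220.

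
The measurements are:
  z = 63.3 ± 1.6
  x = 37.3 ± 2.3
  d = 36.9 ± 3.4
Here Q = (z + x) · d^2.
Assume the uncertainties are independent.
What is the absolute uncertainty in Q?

25500

Let u = z + x = 101. δu = √(δz² + δx²) = √(2.56 + 5.29) = 2.80, so δu/u = 0.0279.
Q is then a monomial in u, d:
δQ/Q = √((δu/u)² + (2·δd/d)²) = √(0.000776 + 0.0340) = 0.186
Q = 1.37e+05, so δQ = 0.186 × 1.37e+05 = 25500.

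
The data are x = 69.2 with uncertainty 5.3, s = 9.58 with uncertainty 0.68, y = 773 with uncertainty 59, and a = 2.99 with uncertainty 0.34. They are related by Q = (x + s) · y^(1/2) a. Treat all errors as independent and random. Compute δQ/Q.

Let u = x + s = 78.8. δu = √(δx² + δs²) = √(28.1 + 0.462) = 5.34, so δu/u = 0.0678.
Q is then a monomial in u, y, a:
δQ/Q = √((δu/u)² + (½·δy/y)² + (1·δa/a)²) = √(0.00460 + 0.00146 + 0.0129) = 0.138

0.138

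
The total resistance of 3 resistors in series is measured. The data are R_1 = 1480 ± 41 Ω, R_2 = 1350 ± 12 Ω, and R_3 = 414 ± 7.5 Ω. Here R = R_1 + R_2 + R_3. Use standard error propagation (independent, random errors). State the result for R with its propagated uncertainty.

3240 ± 43.4 Ω

Sums and differences: (δR)² = Σ (cᵢ δxᵢ)².
  (δR_1)² = 1680;  (δR_2)² = 144;  (δR_3)² = 56.2
δR = √(1880) = 43.4 Ω
R = 3240 Ω.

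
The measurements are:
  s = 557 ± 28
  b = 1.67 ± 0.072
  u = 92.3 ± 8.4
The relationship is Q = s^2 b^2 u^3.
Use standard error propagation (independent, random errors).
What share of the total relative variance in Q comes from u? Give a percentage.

(δQ/Q)² = (2·δs/s)² + (2·δb/b)² + (3·δu/u)²
  s term: (2×0.0503)² = 0.0101
  b term: (2×0.0431)² = 0.00744
  u term: (3×0.0910)² = 0.0745
Total = 0.0921. Share from u = 0.0745/0.0921 = 0.809.

80.9%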